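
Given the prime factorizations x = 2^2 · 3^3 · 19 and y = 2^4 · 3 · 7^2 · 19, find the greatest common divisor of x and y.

min exponent per shared prime: 2^2 · 3 · 19 = 228

228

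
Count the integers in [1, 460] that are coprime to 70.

158

Prime factors of 70: 2, 5, 7. Count integers ≤ 460 divisible by none of them.
By inclusion–exclusion: 460 − ⌊460/2⌋ − ⌊460/5⌋ − ⌊460/7⌋ + ⌊460/10⌋ + ⌊460/14⌋ + ⌊460/35⌋ − ⌊460/70⌋ = 158.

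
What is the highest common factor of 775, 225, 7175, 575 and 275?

25

gcd(775, 225): 775 = 3·225 + 100; 225 = 2·100 + 25; 100 = 4·25 + 0 → 25
gcd(25, 7175): 7175 = 287·25 + 0 → 25
gcd(25, 575): 575 = 23·25 + 0 → 25
gcd(25, 275): 275 = 11·25 + 0 → 25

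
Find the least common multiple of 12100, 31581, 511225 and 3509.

lcm(12100, 31581) = 12100·31581/gcd = 382130100/121 = 3158100
lcm(3158100, 511225) = 3158100·511225/gcd = 1614499672500/3025 = 533718900
lcm(533718900, 3509) = 533718900·3509/gcd = 1872819620100/3509 = 533718900

533718900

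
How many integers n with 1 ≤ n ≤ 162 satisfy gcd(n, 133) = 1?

Prime factors of 133: 7, 19. Count integers ≤ 162 divisible by none of them.
By inclusion–exclusion: 162 − ⌊162/7⌋ − ⌊162/19⌋ + ⌊162/133⌋ = 132.

132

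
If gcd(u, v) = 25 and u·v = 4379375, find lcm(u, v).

175175

For any two positive integers, gcd × lcm equals their product. Hence lcm = 4379375 / 25 = 175175.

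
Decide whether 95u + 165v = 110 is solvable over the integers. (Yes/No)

gcd(95, 165): 165 = 1·95 + 70; 95 = 1·70 + 25; 70 = 2·25 + 20; 25 = 1·20 + 5; 20 = 4·5 + 0 → 5
5 divides 110, so a solution exists.

Yes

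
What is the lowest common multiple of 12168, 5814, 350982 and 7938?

lcm(12168, 5814) = 12168·5814/gcd = 70744752/18 = 3930264
lcm(3930264, 350982) = 3930264·350982/gcd = 1379451919248/306 = 4508012808
lcm(4508012808, 7938) = 4508012808·7938/gcd = 35784605669904/18 = 1988033648328

1988033648328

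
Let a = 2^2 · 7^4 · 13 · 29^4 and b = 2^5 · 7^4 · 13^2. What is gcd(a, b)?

min exponent per shared prime: 2^2 · 7^4 · 13 = 124852

124852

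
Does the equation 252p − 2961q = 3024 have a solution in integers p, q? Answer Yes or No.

gcd(252, 2961): 2961 = 11·252 + 189; 252 = 1·189 + 63; 189 = 3·63 + 0 → 63
63 divides 3024, so a solution exists.

Yes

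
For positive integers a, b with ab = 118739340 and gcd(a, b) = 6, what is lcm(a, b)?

gcd·lcm = product, so lcm = 118739340/6 = 19789890.

19789890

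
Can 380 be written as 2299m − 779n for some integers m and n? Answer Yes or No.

Yes

By Bézout, 2299m − 779n = 380 has integer solutions iff gcd(2299, 779) | 380.
Euclid: 2299 = 2·779 + 741; 779 = 1·741 + 38; 741 = 19·38 + 19; 38 = 2·19 + 0. gcd = 19; 380 mod 19 = 0. Yes.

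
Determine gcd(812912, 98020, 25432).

gcd(812912, 98020): 812912 = 8·98020 + 28752; 98020 = 3·28752 + 11764; 28752 = 2·11764 + 5224; 11764 = 2·5224 + 1316; 5224 = 3·1316 + 1276; 1316 = 1·1276 + 40; 1276 = 31·40 + 36; 40 = 1·36 + 4; 36 = 9·4 + 0 → 4
gcd(4, 25432): 25432 = 6358·4 + 0 → 4

4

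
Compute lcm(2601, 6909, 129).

2601 = 3² · 17²; 6909 = 3 · 7² · 47; 129 = 3 · 43
lcm takes max exponent of each prime: 3² · 7² · 17² · 43 · 47 = 257574429

257574429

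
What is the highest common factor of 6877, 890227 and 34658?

13

gcd(6877, 890227): 890227 = 129·6877 + 3094; 6877 = 2·3094 + 689; 3094 = 4·689 + 338; 689 = 2·338 + 13; 338 = 26·13 + 0 → 13
gcd(13, 34658): 34658 = 2666·13 + 0 → 13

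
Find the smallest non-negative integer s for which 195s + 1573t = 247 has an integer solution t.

90

Reduce mod 1573: 195s ≡ 247 (mod 1573). With g = gcd(195, 1573) = 13 dividing 247, divide through: 15s ≡ 19 (mod 121).
Since gcd(15, 121) = 1, s ≡ 19·(15)⁻¹ ≡ 90 (mod 121). Smallest non-negative: 90.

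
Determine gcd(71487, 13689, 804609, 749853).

gcd(71487, 13689): 71487 = 5·13689 + 3042; 13689 = 4·3042 + 1521; 3042 = 2·1521 + 0 → 1521
gcd(1521, 804609): 804609 = 529·1521 + 0 → 1521
gcd(1521, 749853): 749853 = 493·1521 + 0 → 1521

1521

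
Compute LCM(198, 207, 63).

198 = 2 · 3² · 11; 207 = 3² · 23; 63 = 3² · 7
lcm takes max exponent of each prime: 2 · 3² · 7 · 11 · 23 = 31878

31878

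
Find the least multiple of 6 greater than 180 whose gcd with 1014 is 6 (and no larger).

186

1014 = 6·169. Any k with gcd(k, 1014) = 6 is a multiple of 6, say 6s, with s coprime to 169.
Need s > 180/6, so s ≥ 31. First s ≥ 31 with gcd(s, 169) = 1 is s = 31. Thus k = 6·31 = 186.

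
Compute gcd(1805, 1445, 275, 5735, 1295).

1805 = 5 · 19²; 1445 = 5 · 17²; 275 = 5² · 11; 5735 = 5 · 31 · 37; 1295 = 5 · 7 · 37
gcd takes min exponent of each prime: 5 = 5

5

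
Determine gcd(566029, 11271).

566029 = 19 · 31³
11271 = 3 · 13 · 17²
Common: 1 = 1

1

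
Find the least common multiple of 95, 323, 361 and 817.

lcm(95, 323) = 95·323/gcd = 30685/19 = 1615
lcm(1615, 361) = 1615·361/gcd = 583015/19 = 30685
lcm(30685, 817) = 30685·817/gcd = 25069645/19 = 1319455

1319455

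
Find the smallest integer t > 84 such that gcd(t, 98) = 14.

112

98 = 14·7. Any t with gcd(t, 98) = 14 is a multiple of 14, say 14s, with s coprime to 7.
Need s > 84/14, so s ≥ 7. First s ≥ 7 with gcd(s, 7) = 1 is s = 8. Thus t = 14·8 = 112.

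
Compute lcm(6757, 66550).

449678350

gcd first: 66550 = 9·6757 + 5737; 6757 = 1·5737 + 1020; 5737 = 5·1020 + 637; 1020 = 1·637 + 383; 637 = 1·383 + 254; 383 = 1·254 + 129; 254 = 1·129 + 125; 129 = 1·125 + 4; 125 = 31·4 + 1; 4 = 4·1 + 0 → gcd = 1
lcm = 6757·66550/gcd = 449678350/1 = 449678350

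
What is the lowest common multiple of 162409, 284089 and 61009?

lcm(162409, 284089) = 162409·284089/gcd = 46138610401/169 = 273009529
lcm(273009529, 61009) = 273009529·61009/gcd = 16656038354761/169 = 98556439969

98556439969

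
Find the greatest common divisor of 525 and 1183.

7

525 = 3 · 5² · 7
1183 = 7 · 13²
Common: 7 = 7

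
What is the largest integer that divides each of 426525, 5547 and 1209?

gcd(426525, 5547): 426525 = 76·5547 + 4953; 5547 = 1·4953 + 594; 4953 = 8·594 + 201; 594 = 2·201 + 192; 201 = 1·192 + 9; 192 = 21·9 + 3; 9 = 3·3 + 0 → 3
gcd(3, 1209): 1209 = 403·3 + 0 → 3

3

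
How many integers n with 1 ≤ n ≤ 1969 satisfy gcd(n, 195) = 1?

195 = 3·5·13. Inclusion–exclusion on these primes:
1969 − ⌊1969/3⌋ − ⌊1969/5⌋ − ⌊1969/13⌋ + ⌊1969/15⌋ + ⌊1969/39⌋ + ⌊1969/65⌋ − ⌊1969/195⌋ = 970

970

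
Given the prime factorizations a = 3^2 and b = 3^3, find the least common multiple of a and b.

max exponent per prime: 3^3 = 27

27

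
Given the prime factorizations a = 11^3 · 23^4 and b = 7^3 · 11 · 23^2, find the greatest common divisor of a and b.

5819

min exponent per shared prime: 11 · 23^2 = 5819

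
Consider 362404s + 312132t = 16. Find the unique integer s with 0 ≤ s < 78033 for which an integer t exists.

gcd(362404, 312132) = 4 (Euclid: 362404 = 1·312132 + 50272; 312132 = 6·50272 + 10500; 50272 = 4·10500 + 8272; 10500 = 1·8272 + 2228; 8272 = 3·2228 + 1588; 2228 = 1·1588 + 640; 1588 = 2·640 + 308; 640 = 2·308 + 24; 308 = 12·24 + 20; 24 = 1·20 + 4; 20 = 5·4 + 0), and 4 | 16.
Extended Euclid: 362404·(-13169) + 312132·(15290) = 4. Scale by 4: s₀ = -52676.
General solution s = s₀ + 78033k; reducing mod 78033 gives s = 25357 (and t = -29441).

25357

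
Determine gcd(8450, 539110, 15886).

gcd(8450, 539110): 539110 = 63·8450 + 6760; 8450 = 1·6760 + 1690; 6760 = 4·1690 + 0 → 1690
gcd(1690, 15886): 15886 = 9·1690 + 676; 1690 = 2·676 + 338; 676 = 2·338 + 0 → 338

338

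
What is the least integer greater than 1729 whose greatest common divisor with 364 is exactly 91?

1911

Multiples of 91 above 1729: 91·20, 91·21, … . Need the cofactor coprime to 364/91 = 4.
Checking s = 20, 21, … the first with gcd(s, 4) = 1 is s = 21, giving 1911.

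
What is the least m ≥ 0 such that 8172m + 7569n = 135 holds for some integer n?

gcd(8172, 7569) = 9 (Euclid: 8172 = 1·7569 + 603; 7569 = 12·603 + 333; 603 = 1·333 + 270; 333 = 1·270 + 63; 270 = 4·63 + 18; 63 = 3·18 + 9; 18 = 2·9 + 0), and 9 | 135.
Extended Euclid: 8172·(-364) + 7569·(393) = 9. Scale by 15: m₀ = -5460.
General solution m = m₀ + 841t; reducing mod 841 gives m = 427 (and n = -461).

427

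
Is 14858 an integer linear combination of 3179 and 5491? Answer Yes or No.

No

gcd(3179, 5491): 5491 = 1·3179 + 2312; 3179 = 1·2312 + 867; 2312 = 2·867 + 578; 867 = 1·578 + 289; 578 = 2·289 + 0 → 289
289 does not divide 14858, so a solution does not exist.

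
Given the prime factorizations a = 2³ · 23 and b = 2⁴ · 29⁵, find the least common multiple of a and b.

max exponent per prime: 2⁴ · 23 · 29⁵ = 7548102832

7548102832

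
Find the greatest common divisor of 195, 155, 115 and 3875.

5

gcd(195, 155): 195 = 1·155 + 40; 155 = 3·40 + 35; 40 = 1·35 + 5; 35 = 7·5 + 0 → 5
gcd(5, 115): 115 = 23·5 + 0 → 5
gcd(5, 3875): 3875 = 775·5 + 0 → 5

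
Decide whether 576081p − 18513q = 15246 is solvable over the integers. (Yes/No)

Yes

gcd(576081, 18513): 576081 = 31·18513 + 2178; 18513 = 8·2178 + 1089; 2178 = 2·1089 + 0 → 1089
1089 divides 15246, so a solution exists.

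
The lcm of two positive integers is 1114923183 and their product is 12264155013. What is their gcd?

gcd·lcm = product, so gcd = 12264155013/1114923183 = 11.

11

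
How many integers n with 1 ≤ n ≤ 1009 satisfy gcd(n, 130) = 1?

130 = 2·5·13. Inclusion–exclusion on these primes:
1009 − ⌊1009/2⌋ − ⌊1009/5⌋ − ⌊1009/13⌋ + ⌊1009/10⌋ + ⌊1009/26⌋ + ⌊1009/65⌋ − ⌊1009/130⌋ = 373

373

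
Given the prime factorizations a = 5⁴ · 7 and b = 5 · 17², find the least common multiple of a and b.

1264375

max exponent per prime: 5⁴ · 7 · 17² = 1264375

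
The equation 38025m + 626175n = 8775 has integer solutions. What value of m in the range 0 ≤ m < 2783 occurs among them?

2141

gcd(38025, 626175) = 225 (Euclid: 626175 = 16·38025 + 17775; 38025 = 2·17775 + 2475; 17775 = 7·2475 + 450; 2475 = 5·450 + 225; 450 = 2·225 + 0), and 225 | 8775.
Extended Euclid: 38025·(1268) + 626175·(-77) = 225. Scale by 39: m₀ = 49452.
General solution m = m₀ + 2783t; reducing mod 2783 gives m = 2141 (and n = -130).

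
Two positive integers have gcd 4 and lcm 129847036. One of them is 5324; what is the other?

a·b = gcd·lcm = 4·129847036 = 519388144, so b = 519388144/5324 = 97556.

97556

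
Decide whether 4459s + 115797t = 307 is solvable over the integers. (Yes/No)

Yes

By Bézout, 4459s + 115797t = 307 has integer solutions iff gcd(4459, 115797) | 307.
Euclid: 115797 = 25·4459 + 4322; 4459 = 1·4322 + 137; 4322 = 31·137 + 75; 137 = 1·75 + 62; 75 = 1·62 + 13; 62 = 4·13 + 10; 13 = 1·10 + 3; 10 = 3·3 + 1; 3 = 3·1 + 0. gcd = 1; 307 mod 1 = 0. Yes.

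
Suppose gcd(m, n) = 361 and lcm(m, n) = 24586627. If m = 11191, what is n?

m·n = gcd·lcm = 361·24586627 = 8875772347, so n = 8875772347/11191 = 793117.

793117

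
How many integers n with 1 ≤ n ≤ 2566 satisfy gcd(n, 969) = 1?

1526

Prime factors of 969: 3, 17, 19. Count integers ≤ 2566 divisible by none of them.
By inclusion–exclusion: 2566 − ⌊2566/3⌋ − ⌊2566/17⌋ − ⌊2566/19⌋ + ⌊2566/51⌋ + ⌊2566/57⌋ + ⌊2566/323⌋ − ⌊2566/969⌋ = 1526.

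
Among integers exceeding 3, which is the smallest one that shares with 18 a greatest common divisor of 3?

15

18 = 3·6. Any k with gcd(k, 18) = 3 is a multiple of 3, say 3s, with s coprime to 6.
Need s > 3/3, so s ≥ 2. First s ≥ 2 with gcd(s, 6) = 1 is s = 5. Thus k = 3·5 = 15.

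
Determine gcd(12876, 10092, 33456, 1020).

12

gcd(12876, 10092): 12876 = 1·10092 + 2784; 10092 = 3·2784 + 1740; 2784 = 1·1740 + 1044; 1740 = 1·1044 + 696; 1044 = 1·696 + 348; 696 = 2·348 + 0 → 348
gcd(348, 33456): 33456 = 96·348 + 48; 348 = 7·48 + 12; 48 = 4·12 + 0 → 12
gcd(12, 1020): 1020 = 85·12 + 0 → 12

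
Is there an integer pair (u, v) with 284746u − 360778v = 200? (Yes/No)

By Bézout, 284746u − 360778v = 200 has integer solutions iff gcd(284746, 360778) | 200.
Euclid: 360778 = 1·284746 + 76032; 284746 = 3·76032 + 56650; 76032 = 1·56650 + 19382; 56650 = 2·19382 + 17886; 19382 = 1·17886 + 1496; 17886 = 11·1496 + 1430; 1496 = 1·1430 + 66; 1430 = 21·66 + 44; 66 = 1·44 + 22; 44 = 2·22 + 0. gcd = 22; 200 mod 22 = 2. No.

No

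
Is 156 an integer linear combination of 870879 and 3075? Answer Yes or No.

Yes

By Bézout, 870879u − 3075v = 156 has integer solutions iff gcd(870879, 3075) | 156.
Euclid: 870879 = 283·3075 + 654; 3075 = 4·654 + 459; 654 = 1·459 + 195; 459 = 2·195 + 69; 195 = 2·69 + 57; 69 = 1·57 + 12; 57 = 4·12 + 9; 12 = 1·9 + 3; 9 = 3·3 + 0. gcd = 3; 156 mod 3 = 0. Yes.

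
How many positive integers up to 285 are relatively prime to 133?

232

Prime factors of 133: 7, 19. Count integers ≤ 285 divisible by none of them.
By inclusion–exclusion: 285 − ⌊285/7⌋ − ⌊285/19⌋ + ⌊285/133⌋ = 232.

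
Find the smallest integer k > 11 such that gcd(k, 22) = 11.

33

22 = 11·2. Any k with gcd(k, 22) = 11 is a multiple of 11, say 11s, with s coprime to 2.
Need s > 11/11, so s ≥ 2. First s ≥ 2 with gcd(s, 2) = 1 is s = 3. Thus k = 11·3 = 33.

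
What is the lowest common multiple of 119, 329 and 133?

119 = 7 · 17; 329 = 7 · 47; 133 = 7 · 19
lcm takes max exponent of each prime: 7 · 17 · 19 · 47 = 106267

106267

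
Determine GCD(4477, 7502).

121

4477 = 11² · 37
7502 = 2 · 11² · 31
Common: 11² = 121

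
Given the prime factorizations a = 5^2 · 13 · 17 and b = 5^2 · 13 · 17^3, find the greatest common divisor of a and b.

min exponent per shared prime: 5^2 · 13 · 17 = 5525

5525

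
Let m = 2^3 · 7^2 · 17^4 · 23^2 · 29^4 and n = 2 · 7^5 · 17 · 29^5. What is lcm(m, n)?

121848877889479223896

max exponent per prime: 2^3 · 7^5 · 17^4 · 23^2 · 29^5 = 121848877889479223896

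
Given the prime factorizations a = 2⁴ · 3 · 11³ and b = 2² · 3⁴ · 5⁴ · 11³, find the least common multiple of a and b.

max exponent per prime: 2⁴ · 3⁴ · 5⁴ · 11³ = 1078110000

1078110000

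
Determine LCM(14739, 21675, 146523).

62272275

14739 = 3 · 17³; 21675 = 3 · 5² · 17²; 146523 = 3 · 13² · 17²
lcm takes max exponent of each prime: 3 · 5² · 13² · 17³ = 62272275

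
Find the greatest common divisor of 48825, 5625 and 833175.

gcd(48825, 5625): 48825 = 8·5625 + 3825; 5625 = 1·3825 + 1800; 3825 = 2·1800 + 225; 1800 = 8·225 + 0 → 225
gcd(225, 833175): 833175 = 3703·225 + 0 → 225

225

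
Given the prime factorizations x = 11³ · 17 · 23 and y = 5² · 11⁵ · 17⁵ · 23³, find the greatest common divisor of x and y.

520421

min exponent per shared prime: 11³ · 17 · 23 = 520421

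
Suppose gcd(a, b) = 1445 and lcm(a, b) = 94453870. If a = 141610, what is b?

963815

Using ab = gcd(a,b)·lcm(a,b) = 1445·94453870 = 136485842150, we get b = 136485842150/141610 = 963815.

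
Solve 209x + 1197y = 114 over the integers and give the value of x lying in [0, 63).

12

gcd(209, 1197) = 19 (Euclid: 1197 = 5·209 + 152; 209 = 1·152 + 57; 152 = 2·57 + 38; 57 = 1·38 + 19; 38 = 2·19 + 0), and 19 | 114.
Extended Euclid: 209·(23) + 1197·(-4) = 19. Scale by 6: x₀ = 138.
General solution x = x₀ + 63t; reducing mod 63 gives x = 12 (and y = -2).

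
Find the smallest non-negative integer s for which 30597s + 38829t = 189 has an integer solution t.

1099

Euclid: 38829 = 1·30597 + 8232; 30597 = 3·8232 + 5901; 8232 = 1·5901 + 2331; 5901 = 2·2331 + 1239; 2331 = 1·1239 + 1092; 1239 = 1·1092 + 147; 1092 = 7·147 + 63; 147 = 2·63 + 21; 63 = 3·21 + 0 → gcd = 21; 189 = 21·9.
Back-substitution yields 30597·(533) + 38829·(-420) = 21, so one solution is s = 533·9 = 4797, t = -420·9 = -3780.
Solutions in s differ by 38829/21 = 1849; the one in [0, 1849) is 4797 mod 1849 = 1099.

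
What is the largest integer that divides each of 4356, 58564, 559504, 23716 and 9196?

484

4356 = 2² · 3² · 11²; 58564 = 2² · 11⁴; 559504 = 2⁴ · 11² · 17²; 23716 = 2² · 7² · 11²; 9196 = 2² · 11² · 19
gcd takes min exponent of each prime: 2² · 11² = 484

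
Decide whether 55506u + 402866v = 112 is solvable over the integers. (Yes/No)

Yes

gcd(55506, 402866): 402866 = 7·55506 + 14324; 55506 = 3·14324 + 12534; 14324 = 1·12534 + 1790; 12534 = 7·1790 + 4; 1790 = 447·4 + 2; 4 = 2·2 + 0 → 2
2 divides 112, so a solution exists.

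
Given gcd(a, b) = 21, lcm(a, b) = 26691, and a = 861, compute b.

Using ab = gcd(a,b)·lcm(a,b) = 21·26691 = 560511, we get b = 560511/861 = 651.

651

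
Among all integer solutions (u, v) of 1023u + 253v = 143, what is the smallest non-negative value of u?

gcd(1023, 253) = 11 (Euclid: 1023 = 4·253 + 11; 253 = 23·11 + 0), and 11 | 143.
Extended Euclid: 1023·(1) + 253·(-4) = 11. Scale by 13: u₀ = 13.
General solution u = u₀ + 23t; reducing mod 23 gives u = 13 (and v = -52).

13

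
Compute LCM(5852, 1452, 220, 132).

lcm(5852, 1452) = 5852·1452/gcd = 8497104/44 = 193116
lcm(193116, 220) = 193116·220/gcd = 42485520/44 = 965580
lcm(965580, 132) = 965580·132/gcd = 127456560/132 = 965580

965580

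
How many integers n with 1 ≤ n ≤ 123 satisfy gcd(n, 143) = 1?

143 = 11·13. Inclusion–exclusion on these primes:
123 − ⌊123/11⌋ − ⌊123/13⌋ + ⌊123/143⌋ = 103

103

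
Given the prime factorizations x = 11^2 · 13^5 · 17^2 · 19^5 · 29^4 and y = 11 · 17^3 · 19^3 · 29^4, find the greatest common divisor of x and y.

15422093164841

min exponent per shared prime: 11 · 17^2 · 19^3 · 29^4 = 15422093164841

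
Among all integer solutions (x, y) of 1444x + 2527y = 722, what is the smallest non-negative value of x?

4

gcd(1444, 2527) = 361 (Euclid: 2527 = 1·1444 + 1083; 1444 = 1·1083 + 361; 1083 = 3·361 + 0), and 361 | 722.
Extended Euclid: 1444·(2) + 2527·(-1) = 361. Scale by 2: x₀ = 4.
General solution x = x₀ + 7t; reducing mod 7 gives x = 4 (and y = -2).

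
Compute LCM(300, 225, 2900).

26100

300 = 2² · 3 · 5²; 225 = 3² · 5²; 2900 = 2² · 5² · 29
lcm takes max exponent of each prime: 2² · 3² · 5² · 29 = 26100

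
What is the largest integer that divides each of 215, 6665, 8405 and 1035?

215 = 5 · 43; 6665 = 5 · 31 · 43; 8405 = 5 · 41²; 1035 = 3² · 5 · 23
gcd takes min exponent of each prime: 5 = 5

5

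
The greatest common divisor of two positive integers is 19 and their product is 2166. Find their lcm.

114

Since gcd(u,v)·lcm(u,v) = uv, lcm = 2166/19 = 114.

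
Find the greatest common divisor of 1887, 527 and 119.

17

gcd(1887, 527): 1887 = 3·527 + 306; 527 = 1·306 + 221; 306 = 1·221 + 85; 221 = 2·85 + 51; 85 = 1·51 + 34; 51 = 1·34 + 17; 34 = 2·17 + 0 → 17
gcd(17, 119): 119 = 7·17 + 0 → 17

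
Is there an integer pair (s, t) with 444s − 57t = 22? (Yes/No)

By Bézout, 444s − 57t = 22 has integer solutions iff gcd(444, 57) | 22.
Euclid: 444 = 7·57 + 45; 57 = 1·45 + 12; 45 = 3·12 + 9; 12 = 1·9 + 3; 9 = 3·3 + 0. gcd = 3; 22 mod 3 = 1. No.

No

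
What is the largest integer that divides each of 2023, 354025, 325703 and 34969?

289

2023 = 7 · 17²; 354025 = 5² · 7² · 17²; 325703 = 7² · 17² · 23; 34969 = 11² · 17²
gcd takes min exponent of each prime: 17² = 289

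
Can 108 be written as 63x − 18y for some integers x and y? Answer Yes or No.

Yes

gcd(63, 18): 63 = 3·18 + 9; 18 = 2·9 + 0 → 9
9 divides 108, so a solution exists.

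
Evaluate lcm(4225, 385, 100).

1301300

4225 = 5² · 13²; 385 = 5 · 7 · 11; 100 = 2² · 5²
lcm takes max exponent of each prime: 2² · 5² · 7 · 11 · 13² = 1301300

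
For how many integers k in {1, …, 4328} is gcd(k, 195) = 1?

2131

195 = 3·5·13. Inclusion–exclusion on these primes:
4328 − ⌊4328/3⌋ − ⌊4328/5⌋ − ⌊4328/13⌋ + ⌊4328/15⌋ + ⌊4328/39⌋ + ⌊4328/65⌋ − ⌊4328/195⌋ = 2131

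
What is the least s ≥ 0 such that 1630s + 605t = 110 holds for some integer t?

55

gcd(1630, 605) = 5 (Euclid: 1630 = 2·605 + 420; 605 = 1·420 + 185; 420 = 2·185 + 50; 185 = 3·50 + 35; 50 = 1·35 + 15; 35 = 2·15 + 5; 15 = 3·5 + 0), and 5 | 110.
Extended Euclid: 1630·(-36) + 605·(97) = 5. Scale by 22: s₀ = -792.
General solution s = s₀ + 121k; reducing mod 121 gives s = 55 (and t = -148).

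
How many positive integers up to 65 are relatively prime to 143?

Prime factors of 143: 11, 13. Count integers ≤ 65 divisible by none of them.
By inclusion–exclusion: 65 − ⌊65/11⌋ − ⌊65/13⌋ + ⌊65/143⌋ = 55.

55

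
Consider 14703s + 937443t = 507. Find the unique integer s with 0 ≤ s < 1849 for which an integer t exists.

1594

gcd(14703, 937443) = 507 (Euclid: 937443 = 63·14703 + 11154; 14703 = 1·11154 + 3549; 11154 = 3·3549 + 507; 3549 = 7·507 + 0), and 507 | 507.
Extended Euclid: 14703·(-255) + 937443·(4) = 507. Scale by 1: s₀ = -255.
General solution s = s₀ + 1849k; reducing mod 1849 gives s = 1594 (and t = -25).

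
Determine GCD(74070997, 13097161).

5929

Euclid: 74070997 = 5·13097161 + 8585192; 13097161 = 1·8585192 + 4511969; 8585192 = 1·4511969 + 4073223; 4511969 = 1·4073223 + 438746; 4073223 = 9·438746 + 124509; 438746 = 3·124509 + 65219; 124509 = 1·65219 + 59290; 65219 = 1·59290 + 5929; 59290 = 10·5929 + 0. Last nonzero remainder: 5929.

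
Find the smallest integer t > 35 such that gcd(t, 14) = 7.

49

14 = 7·2. Any t with gcd(t, 14) = 7 is a multiple of 7, say 7s, with s coprime to 2.
Need s > 35/7, so s ≥ 6. First s ≥ 6 with gcd(s, 2) = 1 is s = 7. Thus t = 7·7 = 49.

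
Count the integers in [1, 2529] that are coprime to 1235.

1769

Prime factors of 1235: 5, 13, 19. Count integers ≤ 2529 divisible by none of them.
By inclusion–exclusion: 2529 − ⌊2529/5⌋ − ⌊2529/13⌋ − ⌊2529/19⌋ + ⌊2529/65⌋ + ⌊2529/95⌋ + ⌊2529/247⌋ − ⌊2529/1235⌋ = 1769.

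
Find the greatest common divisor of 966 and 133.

Euclid: 966 = 7·133 + 35; 133 = 3·35 + 28; 35 = 1·28 + 7; 28 = 4·7 + 0. Last nonzero remainder: 7.

7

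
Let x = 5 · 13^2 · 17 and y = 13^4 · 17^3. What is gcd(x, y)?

min exponent per shared prime: 13^2 · 17 = 2873

2873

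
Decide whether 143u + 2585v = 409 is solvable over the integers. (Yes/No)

No

By Bézout, 143u + 2585v = 409 has integer solutions iff gcd(143, 2585) | 409.
Euclid: 2585 = 18·143 + 11; 143 = 13·11 + 0. gcd = 11; 409 mod 11 = 2. No.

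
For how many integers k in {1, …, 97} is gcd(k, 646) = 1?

43

Prime factors of 646: 2, 17, 19. Count integers ≤ 97 divisible by none of them.
By inclusion–exclusion: 97 − ⌊97/2⌋ − ⌊97/17⌋ − ⌊97/19⌋ + ⌊97/34⌋ + ⌊97/38⌋ + ⌊97/323⌋ − ⌊97/646⌋ = 43.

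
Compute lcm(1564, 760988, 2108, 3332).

857633476

lcm(1564, 760988) = 1564·760988/gcd = 1190185232/68 = 17502724
lcm(17502724, 2108) = 17502724·2108/gcd = 36895742192/2108 = 17502724
lcm(17502724, 3332) = 17502724·3332/gcd = 58319076368/68 = 857633476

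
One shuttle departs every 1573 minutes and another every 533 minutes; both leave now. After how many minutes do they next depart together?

1573 = 11² · 13; 533 = 13 · 41
max exponents: 11² · 13 · 41 = 64493

64493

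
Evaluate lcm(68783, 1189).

81782987

gcd first: 68783 = 57·1189 + 1010; 1189 = 1·1010 + 179; 1010 = 5·179 + 115; 179 = 1·115 + 64; 115 = 1·64 + 51; 64 = 1·51 + 13; 51 = 3·13 + 12; 13 = 1·12 + 1; 12 = 12·1 + 0 → gcd = 1
lcm = 68783·1189/gcd = 81782987/1 = 81782987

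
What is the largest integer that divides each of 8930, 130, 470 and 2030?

10

gcd(8930, 130): 8930 = 68·130 + 90; 130 = 1·90 + 40; 90 = 2·40 + 10; 40 = 4·10 + 0 → 10
gcd(10, 470): 470 = 47·10 + 0 → 10
gcd(10, 2030): 2030 = 203·10 + 0 → 10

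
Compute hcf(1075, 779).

1075 = 5² · 43
779 = 19 · 41
Common: 1 = 1

1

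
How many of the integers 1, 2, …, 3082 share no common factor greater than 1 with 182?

182 = 2·7·13. Inclusion–exclusion on these primes:
3082 − ⌊3082/2⌋ − ⌊3082/7⌋ − ⌊3082/13⌋ + ⌊3082/14⌋ + ⌊3082/26⌋ + ⌊3082/91⌋ − ⌊3082/182⌋ = 1219

1219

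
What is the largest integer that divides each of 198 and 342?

18

198 = 2 · 3² · 11
342 = 2 · 3² · 19
Common: 2 · 3² = 18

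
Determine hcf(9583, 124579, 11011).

7

gcd(9583, 124579): 124579 = 13·9583 + 0 → 9583
gcd(9583, 11011): 11011 = 1·9583 + 1428; 9583 = 6·1428 + 1015; 1428 = 1·1015 + 413; 1015 = 2·413 + 189; 413 = 2·189 + 35; 189 = 5·35 + 14; 35 = 2·14 + 7; 14 = 2·7 + 0 → 7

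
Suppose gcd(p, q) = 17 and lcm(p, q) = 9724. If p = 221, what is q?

748

p·q = gcd·lcm = 17·9724 = 165308, so q = 165308/221 = 748.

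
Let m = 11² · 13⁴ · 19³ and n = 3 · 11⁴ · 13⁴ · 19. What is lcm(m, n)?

max exponent per prime: 3 · 11⁴ · 13⁴ · 19³ = 8604511263777

8604511263777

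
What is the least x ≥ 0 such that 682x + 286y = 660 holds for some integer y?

gcd(682, 286) = 22 (Euclid: 682 = 2·286 + 110; 286 = 2·110 + 66; 110 = 1·66 + 44; 66 = 1·44 + 22; 44 = 2·22 + 0), and 22 | 660.
Extended Euclid: 682·(-5) + 286·(12) = 22. Scale by 30: x₀ = -150.
General solution x = x₀ + 13t; reducing mod 13 gives x = 6 (and y = -12).

6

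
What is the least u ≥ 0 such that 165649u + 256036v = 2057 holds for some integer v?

gcd(165649, 256036) = 121 (Euclid: 256036 = 1·165649 + 90387; 165649 = 1·90387 + 75262; 90387 = 1·75262 + 15125; 75262 = 4·15125 + 14762; 15125 = 1·14762 + 363; 14762 = 40·363 + 242; 363 = 1·242 + 121; 242 = 2·121 + 0), and 121 | 2057.
Extended Euclid: 165649·(-711) + 256036·(460) = 121. Scale by 17: u₀ = -12087.
General solution u = u₀ + 2116t; reducing mod 2116 gives u = 609 (and v = -394).

609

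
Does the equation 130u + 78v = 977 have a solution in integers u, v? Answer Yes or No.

No

By Bézout, 130u + 78v = 977 has integer solutions iff gcd(130, 78) | 977.
Euclid: 130 = 1·78 + 52; 78 = 1·52 + 26; 52 = 2·26 + 0. gcd = 26; 977 mod 26 = 15. No.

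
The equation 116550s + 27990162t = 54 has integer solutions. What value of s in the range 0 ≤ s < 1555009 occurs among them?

1340790

Reduce mod 27990162: 116550s ≡ 54 (mod 27990162). With g = gcd(116550, 27990162) = 18 dividing 54, divide through: 6475s ≡ 3 (mod 1555009).
Since gcd(6475, 1555009) = 1, s ≡ 3·(6475)⁻¹ ≡ 1340790 (mod 1555009). Smallest non-negative: 1340790.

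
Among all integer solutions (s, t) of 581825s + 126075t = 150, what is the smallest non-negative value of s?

2763

Euclid: 581825 = 4·126075 + 77525; 126075 = 1·77525 + 48550; 77525 = 1·48550 + 28975; 48550 = 1·28975 + 19575; 28975 = 1·19575 + 9400; 19575 = 2·9400 + 775; 9400 = 12·775 + 100; 775 = 7·100 + 75; 100 = 1·75 + 25; 75 = 3·25 + 0 → gcd = 25; 150 = 25·6.
Back-substitution yields 581825·(1301) + 126075·(-6004) = 25, so one solution is s = 1301·6 = 7806, t = -6004·6 = -36024.
Solutions in s differ by 126075/25 = 5043; the one in [0, 5043) is 7806 mod 5043 = 2763.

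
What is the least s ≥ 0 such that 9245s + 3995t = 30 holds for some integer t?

Reduce mod 3995: 9245s ≡ 30 (mod 3995). With g = gcd(9245, 3995) = 5 dividing 30, divide through: 1849s ≡ 6 (mod 799).
Since gcd(1849, 799) = 1, s ≡ 6·(1849)⁻¹ ≡ 347 (mod 799). Smallest non-negative: 347.

347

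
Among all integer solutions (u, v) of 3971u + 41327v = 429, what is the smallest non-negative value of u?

Reduce mod 41327: 3971u ≡ 429 (mod 41327). With g = gcd(3971, 41327) = 11 dividing 429, divide through: 361u ≡ 39 (mod 3757).
Since gcd(361, 3757) = 1, u ≡ 39·(361)⁻¹ ≡ 3601 (mod 3757). Smallest non-negative: 3601.

3601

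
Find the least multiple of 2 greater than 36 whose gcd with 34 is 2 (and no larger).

38

gcd(x, 34) = 2 forces 2 | x; write x = 2s. Then gcd(2s, 2·17) = 2·gcd(s, 17), so need gcd(s, 17) = 1.
2s > 36 gives s ≥ 19. The least s ≥ 19 coprime to 17 is 19, so x = 2·19 = 38.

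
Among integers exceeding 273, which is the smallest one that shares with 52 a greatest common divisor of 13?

52 = 13·4. Any t with gcd(t, 52) = 13 is a multiple of 13, say 13s, with s coprime to 4.
Need s > 273/13, so s ≥ 22. First s ≥ 22 with gcd(s, 4) = 1 is s = 23. Thus t = 13·23 = 299.

299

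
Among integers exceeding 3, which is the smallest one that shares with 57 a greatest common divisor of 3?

gcd(m, 57) = 3 forces 3 | m; write m = 3s. Then gcd(3s, 3·19) = 3·gcd(s, 19), so need gcd(s, 19) = 1.
3s > 3 gives s ≥ 2. The least s ≥ 2 coprime to 19 is 2, so m = 3·2 = 6.

6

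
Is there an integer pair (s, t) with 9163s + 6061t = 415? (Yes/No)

By Bézout, 9163s + 6061t = 415 has integer solutions iff gcd(9163, 6061) | 415.
Euclid: 9163 = 1·6061 + 3102; 6061 = 1·3102 + 2959; 3102 = 1·2959 + 143; 2959 = 20·143 + 99; 143 = 1·99 + 44; 99 = 2·44 + 11; 44 = 4·11 + 0. gcd = 11; 415 mod 11 = 8. No.

No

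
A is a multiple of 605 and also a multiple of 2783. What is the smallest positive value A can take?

605 = 5 · 11²; 2783 = 11² · 23
max exponents: 5 · 11² · 23 = 13915

13915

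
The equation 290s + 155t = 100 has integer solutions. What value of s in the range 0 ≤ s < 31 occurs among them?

26

Reduce mod 155: 290s ≡ 100 (mod 155). With g = gcd(290, 155) = 5 dividing 100, divide through: 58s ≡ 20 (mod 31).
Since gcd(58, 31) = 1, s ≡ 20·(58)⁻¹ ≡ 26 (mod 31). Smallest non-negative: 26.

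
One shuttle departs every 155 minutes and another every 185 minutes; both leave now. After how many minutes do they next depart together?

155 = 5 · 31; 185 = 5 · 37
max exponents: 5 · 31 · 37 = 5735

5735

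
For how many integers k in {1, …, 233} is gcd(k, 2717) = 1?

2717 = 11·13·19. Inclusion–exclusion on these primes:
233 − ⌊233/11⌋ − ⌊233/13⌋ − ⌊233/19⌋ + ⌊233/143⌋ + ⌊233/209⌋ + ⌊233/247⌋ − ⌊233/2717⌋ = 185

185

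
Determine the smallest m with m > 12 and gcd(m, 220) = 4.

220 = 4·55. Any m with gcd(m, 220) = 4 is a multiple of 4, say 4s, with s coprime to 55.
Need s > 12/4, so s ≥ 4. First s ≥ 4 with gcd(s, 55) = 1 is s = 4. Thus m = 4·4 = 16.

16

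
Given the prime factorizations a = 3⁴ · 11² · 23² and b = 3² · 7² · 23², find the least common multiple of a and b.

max exponent per prime: 3⁴ · 7² · 11² · 23² = 254051721

254051721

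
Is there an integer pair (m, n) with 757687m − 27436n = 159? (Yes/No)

By Bézout, 757687m − 27436n = 159 has integer solutions iff gcd(757687, 27436) | 159.
Euclid: 757687 = 27·27436 + 16915; 27436 = 1·16915 + 10521; 16915 = 1·10521 + 6394; 10521 = 1·6394 + 4127; 6394 = 1·4127 + 2267; 4127 = 1·2267 + 1860; 2267 = 1·1860 + 407; 1860 = 4·407 + 232; 407 = 1·232 + 175; 232 = 1·175 + 57; 175 = 3·57 + 4; 57 = 14·4 + 1; 4 = 4·1 + 0. gcd = 1; 159 mod 1 = 0. Yes.

Yes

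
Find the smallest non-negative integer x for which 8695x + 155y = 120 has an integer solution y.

Euclid: 8695 = 56·155 + 15; 155 = 10·15 + 5; 15 = 3·5 + 0 → gcd = 5; 120 = 5·24.
Back-substitution yields 8695·(-10) + 155·(561) = 5, so one solution is x = -10·24 = -240, y = 561·24 = 13464.
Solutions in x differ by 155/5 = 31; the one in [0, 31) is -240 mod 31 = 8.

8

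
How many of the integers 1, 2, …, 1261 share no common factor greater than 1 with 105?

Prime factors of 105: 3, 5, 7. Count integers ≤ 1261 divisible by none of them.
By inclusion–exclusion: 1261 − ⌊1261/3⌋ − ⌊1261/5⌋ − ⌊1261/7⌋ + ⌊1261/15⌋ + ⌊1261/21⌋ + ⌊1261/35⌋ − ⌊1261/105⌋ = 577.

577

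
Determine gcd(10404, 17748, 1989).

10404 = 2² · 3² · 17²; 17748 = 2² · 3² · 17 · 29; 1989 = 3² · 13 · 17
gcd takes min exponent of each prime: 3² · 17 = 153

153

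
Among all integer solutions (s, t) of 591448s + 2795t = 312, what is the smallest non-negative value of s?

184

Reduce mod 2795: 591448s ≡ 312 (mod 2795). With g = gcd(591448, 2795) = 13 dividing 312, divide through: 45496s ≡ 24 (mod 215).
Since gcd(45496, 215) = 1, s ≡ 24·(45496)⁻¹ ≡ 184 (mod 215). Smallest non-negative: 184.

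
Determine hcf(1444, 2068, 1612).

4

1444 = 2² · 19²; 2068 = 2² · 11 · 47; 1612 = 2² · 13 · 31
gcd takes min exponent of each prime: 2² = 4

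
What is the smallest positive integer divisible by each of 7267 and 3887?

167141

gcd first: 7267 = 1·3887 + 3380; 3887 = 1·3380 + 507; 3380 = 6·507 + 338; 507 = 1·338 + 169; 338 = 2·169 + 0 → gcd = 169
lcm = 7267·3887/gcd = 28246829/169 = 167141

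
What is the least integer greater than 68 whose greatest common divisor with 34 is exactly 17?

gcd(t, 34) = 17 forces 17 | t; write t = 17s. Then gcd(17s, 17·2) = 17·gcd(s, 2), so need gcd(s, 2) = 1.
17s > 68 gives s ≥ 5. The least s ≥ 5 coprime to 2 is 5, so t = 17·5 = 85.

85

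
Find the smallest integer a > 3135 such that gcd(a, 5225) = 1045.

5225 = 1045·5. Any a with gcd(a, 5225) = 1045 is a multiple of 1045, say 1045s, with s coprime to 5.
Need s > 3135/1045, so s ≥ 4. First s ≥ 4 with gcd(s, 5) = 1 is s = 4. Thus a = 1045·4 = 4180.

4180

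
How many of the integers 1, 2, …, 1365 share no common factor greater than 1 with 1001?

Prime factors of 1001: 7, 11, 13. Count integers ≤ 1365 divisible by none of them.
By inclusion–exclusion: 1365 − ⌊1365/7⌋ − ⌊1365/11⌋ − ⌊1365/13⌋ + ⌊1365/77⌋ + ⌊1365/91⌋ + ⌊1365/143⌋ − ⌊1365/1001⌋ = 981.

981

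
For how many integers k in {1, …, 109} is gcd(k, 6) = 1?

Prime factors of 6: 2, 3. Count integers ≤ 109 divisible by none of them.
By inclusion–exclusion: 109 − ⌊109/2⌋ − ⌊109/3⌋ + ⌊109/6⌋ = 37.

37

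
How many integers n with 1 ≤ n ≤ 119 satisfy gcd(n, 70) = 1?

70 = 2·5·7. Inclusion–exclusion on these primes:
119 − ⌊119/2⌋ − ⌊119/5⌋ − ⌊119/7⌋ + ⌊119/10⌋ + ⌊119/14⌋ + ⌊119/35⌋ − ⌊119/70⌋ = 41

41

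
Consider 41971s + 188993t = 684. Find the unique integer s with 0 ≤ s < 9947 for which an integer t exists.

Euclid: 188993 = 4·41971 + 21109; 41971 = 1·21109 + 20862; 21109 = 1·20862 + 247; 20862 = 84·247 + 114; 247 = 2·114 + 19; 114 = 6·19 + 0 → gcd = 19; 684 = 19·36.
Back-substitution yields 41971·(-1531) + 188993·(340) = 19, so one solution is s = -1531·36 = -55116, t = 340·36 = 12240.
Solutions in s differ by 188993/19 = 9947; the one in [0, 9947) is -55116 mod 9947 = 4566.

4566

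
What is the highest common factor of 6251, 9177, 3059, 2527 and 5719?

133

gcd(6251, 9177): 9177 = 1·6251 + 2926; 6251 = 2·2926 + 399; 2926 = 7·399 + 133; 399 = 3·133 + 0 → 133
gcd(133, 3059): 3059 = 23·133 + 0 → 133
gcd(133, 2527): 2527 = 19·133 + 0 → 133
gcd(133, 5719): 5719 = 43·133 + 0 → 133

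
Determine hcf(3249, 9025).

Euclid: 9025 = 2·3249 + 2527; 3249 = 1·2527 + 722; 2527 = 3·722 + 361; 722 = 2·361 + 0. Last nonzero remainder: 361.

361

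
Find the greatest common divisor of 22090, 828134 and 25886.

gcd(22090, 828134): 828134 = 37·22090 + 10804; 22090 = 2·10804 + 482; 10804 = 22·482 + 200; 482 = 2·200 + 82; 200 = 2·82 + 36; 82 = 2·36 + 10; 36 = 3·10 + 6; 10 = 1·6 + 4; 6 = 1·4 + 2; 4 = 2·2 + 0 → 2
gcd(2, 25886): 25886 = 12943·2 + 0 → 2

2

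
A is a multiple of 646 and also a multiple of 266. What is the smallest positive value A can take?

gcd first: 646 = 2·266 + 114; 266 = 2·114 + 38; 114 = 3·38 + 0 → gcd = 38
lcm = 646·266/gcd = 171836/38 = 4522

4522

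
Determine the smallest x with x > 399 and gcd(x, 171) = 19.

418

gcd(x, 171) = 19 forces 19 | x; write x = 19s. Then gcd(19s, 19·9) = 19·gcd(s, 9), so need gcd(s, 9) = 1.
19s > 399 gives s ≥ 22. The least s ≥ 22 coprime to 9 is 22, so x = 19·22 = 418.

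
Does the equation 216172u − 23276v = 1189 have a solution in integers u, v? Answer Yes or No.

No

gcd(216172, 23276): 216172 = 9·23276 + 6688; 23276 = 3·6688 + 3212; 6688 = 2·3212 + 264; 3212 = 12·264 + 44; 264 = 6·44 + 0 → 44
44 does not divide 1189, so a solution does not exist.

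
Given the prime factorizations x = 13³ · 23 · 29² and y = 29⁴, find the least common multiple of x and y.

max exponent per prime: 13³ · 23 · 29⁴ = 35739616211

35739616211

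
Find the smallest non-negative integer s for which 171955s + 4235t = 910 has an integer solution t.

65

gcd(171955, 4235) = 35 (Euclid: 171955 = 40·4235 + 2555; 4235 = 1·2555 + 1680; 2555 = 1·1680 + 875; 1680 = 1·875 + 805; 875 = 1·805 + 70; 805 = 11·70 + 35; 70 = 2·35 + 0), and 35 | 910.
Extended Euclid: 171955·(-58) + 4235·(2355) = 35. Scale by 26: s₀ = -1508.
General solution s = s₀ + 121k; reducing mod 121 gives s = 65 (and t = -2639).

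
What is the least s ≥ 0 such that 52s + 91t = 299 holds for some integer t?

4

Euclid: 91 = 1·52 + 39; 52 = 1·39 + 13; 39 = 3·13 + 0 → gcd = 13; 299 = 13·23.
Back-substitution yields 52·(2) + 91·(-1) = 13, so one solution is s = 2·23 = 46, t = -1·23 = -23.
Solutions in s differ by 91/13 = 7; the one in [0, 7) is 46 mod 7 = 4.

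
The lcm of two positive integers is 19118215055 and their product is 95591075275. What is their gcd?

5

gcd·lcm = product, so gcd = 95591075275/19118215055 = 5.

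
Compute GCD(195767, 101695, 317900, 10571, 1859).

195767 = 11 · 13 · 37²; 101695 = 5 · 11 · 43²; 317900 = 2² · 5² · 11 · 17²; 10571 = 11 · 31²; 1859 = 11 · 13²
gcd takes min exponent of each prime: 11 = 11

11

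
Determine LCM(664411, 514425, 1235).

lcm(664411, 514425) = 664411·514425/gcd = 341789628675/19 = 17988927825
lcm(17988927825, 1235) = 17988927825·1235/gcd = 22216325863875/95 = 233856061725

233856061725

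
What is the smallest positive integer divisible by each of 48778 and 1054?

25706006

48778 = 2 · 29³; 1054 = 2 · 17 · 31
max exponents: 2 · 17 · 29³ · 31 = 25706006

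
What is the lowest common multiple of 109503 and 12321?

149909607

gcd first: 109503 = 8·12321 + 10935; 12321 = 1·10935 + 1386; 10935 = 7·1386 + 1233; 1386 = 1·1233 + 153; 1233 = 8·153 + 9; 153 = 17·9 + 0 → gcd = 9
lcm = 109503·12321/gcd = 1349186463/9 = 149909607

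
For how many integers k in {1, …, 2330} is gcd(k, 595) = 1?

1504

595 = 5·7·17. Inclusion–exclusion on these primes:
2330 − ⌊2330/5⌋ − ⌊2330/7⌋ − ⌊2330/17⌋ + ⌊2330/35⌋ + ⌊2330/85⌋ + ⌊2330/119⌋ − ⌊2330/595⌋ = 1504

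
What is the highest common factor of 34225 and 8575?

Euclid: 34225 = 3·8575 + 8500; 8575 = 1·8500 + 75; 8500 = 113·75 + 25; 75 = 3·25 + 0. Last nonzero remainder: 25.

25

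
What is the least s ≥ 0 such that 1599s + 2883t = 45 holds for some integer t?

824

gcd(1599, 2883) = 3 (Euclid: 2883 = 1·1599 + 1284; 1599 = 1·1284 + 315; 1284 = 4·315 + 24; 315 = 13·24 + 3; 24 = 8·3 + 0), and 3 | 45.
Extended Euclid: 1599·(119) + 2883·(-66) = 3. Scale by 15: s₀ = 1785.
General solution s = s₀ + 961k; reducing mod 961 gives s = 824 (and t = -457).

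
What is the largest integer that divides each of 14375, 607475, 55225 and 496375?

gcd(14375, 607475): 607475 = 42·14375 + 3725; 14375 = 3·3725 + 3200; 3725 = 1·3200 + 525; 3200 = 6·525 + 50; 525 = 10·50 + 25; 50 = 2·25 + 0 → 25
gcd(25, 55225): 55225 = 2209·25 + 0 → 25
gcd(25, 496375): 496375 = 19855·25 + 0 → 25

25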